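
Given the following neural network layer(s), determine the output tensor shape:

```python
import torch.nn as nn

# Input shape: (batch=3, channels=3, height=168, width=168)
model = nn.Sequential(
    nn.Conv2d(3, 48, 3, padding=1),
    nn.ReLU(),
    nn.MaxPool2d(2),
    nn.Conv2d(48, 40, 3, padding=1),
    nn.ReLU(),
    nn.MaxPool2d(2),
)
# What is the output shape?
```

Input: (3, 3, 168, 168) -> after first Conv2d: (3, 48, 168, 168) -> after first MaxPool2d: (3, 48, 84, 84) -> after second Conv2d: (3, 40, 84, 84) -> Output: (3, 40, 42, 42)

Answer: (3, 40, 42, 42)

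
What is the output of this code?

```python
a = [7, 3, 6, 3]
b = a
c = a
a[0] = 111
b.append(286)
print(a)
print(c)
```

Key concept: multiple aliases.
Step by step:
`a = [7, 3, 6, 3]` → a = [7, 3, 6, 3]
`b = a` → b = [7, 3, 6, 3] (same object as a)
`c = a` → c = [7, 3, 6, 3] (same object as a, b)
`a[0] = 111` → a = [111, 3, 6, 3] (same object as b, c); b = [111, 3, 6, 3] (same object as a, c); c = [111, 3, 6, 3] (same object as a, b)
`b.append(286)` → a = [111, 3, 6, 3, 286] (same object as b, c); b = [111, 3, 6, 3, 286] (same object as a, c); c = [111, 3, 6, 3, 286] (same object as a, b)
`print(a)` → prints [111, 3, 6, 3, 286]
`print(c)` → prints [111, 3, 6, 3, 286]

Answer:
[111, 3, 6, 3, 286]
[111, 3, 6, 3, 286]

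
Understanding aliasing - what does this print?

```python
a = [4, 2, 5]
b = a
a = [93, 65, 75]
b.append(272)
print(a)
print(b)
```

Key concept: rebinding vs mutation: a is rebound to a new list, b still points at the original.
Step by step:
`a = [4, 2, 5]` → a = [4, 2, 5]
`b = a` → b = [4, 2, 5] (same object as a)
`a = [93, 65, 75]` → a = [93, 65, 75]
`b.append(272)` → b = [4, 2, 5, 272]
`print(a)` → prints [93, 65, 75]
`print(b)` → prints [4, 2, 5, 272]

Answer:
[93, 65, 75]
[4, 2, 5, 272]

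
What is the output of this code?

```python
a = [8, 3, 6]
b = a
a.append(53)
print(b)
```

Key concept: basic list aliasing.
Step by step:
`a = [8, 3, 6]` → a = [8, 3, 6]
`b = a` → b = [8, 3, 6] (same object as a)
`a.append(53)` → a = [8, 3, 6, 53] (same object as b); b = [8, 3, 6, 53] (same object as a)
`print(b)` → prints [8, 3, 6, 53]

Answer: [8, 3, 6, 53]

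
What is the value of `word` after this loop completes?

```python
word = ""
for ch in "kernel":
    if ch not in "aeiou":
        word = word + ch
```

Remove vowels from 'kernel'
`word` takes the values: "" → "k" → "kr" → "krn" → "krnl"

Answer: "krnl"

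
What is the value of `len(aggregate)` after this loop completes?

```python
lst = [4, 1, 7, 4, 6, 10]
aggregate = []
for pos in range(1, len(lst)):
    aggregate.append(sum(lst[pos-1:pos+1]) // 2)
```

Number of 2-element averages
`aggregate` takes the values: [] → [2] → [2, 4] → [2, 4, 5] → [2, 4, 5, 5] → [2, 4, 5, 5, 8]
So `len(aggregate)` = 5

Answer: 5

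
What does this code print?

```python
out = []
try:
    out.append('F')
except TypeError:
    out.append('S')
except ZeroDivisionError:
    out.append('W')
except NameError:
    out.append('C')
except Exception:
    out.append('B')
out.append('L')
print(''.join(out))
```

Execution trace: 'F' (try body, no exception) → 'L' (after the try/except). Output: FL

Answer: FL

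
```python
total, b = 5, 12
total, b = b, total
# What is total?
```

Trace:
`total, b = 5, 12` → total = 5; b = 12
`total, b = b, total` → total = 12; b = 5
So total = 12

Answer: 12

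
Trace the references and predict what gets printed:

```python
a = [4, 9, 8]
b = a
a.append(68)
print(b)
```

Key concept: basic list aliasing.
Step by step:
`a = [4, 9, 8]` → a = [4, 9, 8]
`b = a` → b = [4, 9, 8] (same object as a)
`a.append(68)` → a = [4, 9, 8, 68] (same object as b); b = [4, 9, 8, 68] (same object as a)
`print(b)` → prints [4, 9, 8, 68]

Answer: [4, 9, 8, 68]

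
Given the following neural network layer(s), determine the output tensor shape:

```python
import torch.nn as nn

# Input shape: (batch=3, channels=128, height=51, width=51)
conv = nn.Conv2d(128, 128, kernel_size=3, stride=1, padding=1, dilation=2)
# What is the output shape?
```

Input: (3, 128, 51, 51) -> Output: (3, 128, 49, 49)

Answer: (3, 128, 49, 49)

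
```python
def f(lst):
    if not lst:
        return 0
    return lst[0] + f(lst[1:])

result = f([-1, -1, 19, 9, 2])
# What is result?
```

(-1) + (-1) + 19 + 9 + 2 + 0 = 28

Answer: 28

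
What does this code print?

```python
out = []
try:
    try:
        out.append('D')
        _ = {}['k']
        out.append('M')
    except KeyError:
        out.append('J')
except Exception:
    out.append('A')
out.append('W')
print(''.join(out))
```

Execution trace: 'D' (inner try body) → 'J' (inner except KeyError) → 'W' (after the try/except). Output: DJW

Answer: DJW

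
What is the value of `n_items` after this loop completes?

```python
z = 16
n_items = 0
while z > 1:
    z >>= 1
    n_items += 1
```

Count right shifts until 1
`n_items` takes the values: 0 → 1 → 2 → 3 → 4

Answer: 4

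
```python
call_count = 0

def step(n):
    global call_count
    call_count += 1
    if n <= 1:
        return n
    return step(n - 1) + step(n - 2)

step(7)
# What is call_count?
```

Calls(n) = 1 + Calls(n-1) + Calls(n-2); Calls(0)=Calls(1)=1. For n=7 this gives 41.

Answer: 41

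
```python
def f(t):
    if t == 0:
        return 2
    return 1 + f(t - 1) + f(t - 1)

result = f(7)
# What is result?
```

f(t) = 1 + 2·f(t-1), f(0)=2. Closed form: (2+1)·2^7 - 1 = 383.

Answer: 383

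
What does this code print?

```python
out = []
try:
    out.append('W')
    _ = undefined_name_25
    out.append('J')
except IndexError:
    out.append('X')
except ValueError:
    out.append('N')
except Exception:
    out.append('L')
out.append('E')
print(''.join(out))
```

Execution trace: 'W' (try body) → 'L' (except Exception) → 'E' (after the try/except). Output: WLE

Answer: WLE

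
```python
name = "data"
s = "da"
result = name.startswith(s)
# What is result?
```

Trace:
`name = "data"` → name = 'data'
`s = "da"` → s = 'da'
`result = name.startswith(s)` → result = True
So result = True

Answer: True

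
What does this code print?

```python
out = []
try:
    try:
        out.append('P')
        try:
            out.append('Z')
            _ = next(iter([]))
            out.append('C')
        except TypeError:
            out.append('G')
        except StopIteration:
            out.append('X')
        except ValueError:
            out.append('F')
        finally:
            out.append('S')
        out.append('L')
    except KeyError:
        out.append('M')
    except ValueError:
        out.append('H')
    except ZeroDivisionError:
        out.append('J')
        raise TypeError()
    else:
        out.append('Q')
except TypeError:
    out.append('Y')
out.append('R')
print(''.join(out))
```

Execution trace: 'P' (try body) → 'Z' (inner try body) → 'X' (inner except StopIteration) → 'S' (inner finally) → 'L' (try body, no exception) → 'Q' (else) → 'R' (after the try/except). Output: PZXSLQR

Answer: PZXSLQR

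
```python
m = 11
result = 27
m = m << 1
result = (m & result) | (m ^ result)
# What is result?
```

Trace:
`m = 11` → m = 11
`result = 27` → result = 27
`m = m << 1` → m = 22
`result = (m & result) | (m ^ result)` → result = 31
So result = 31

Answer: 31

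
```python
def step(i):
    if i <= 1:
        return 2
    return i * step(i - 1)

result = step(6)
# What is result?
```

step(6) = 6 * 5 * 4 * 3 * 2 * 2 = 1440

Answer: 1440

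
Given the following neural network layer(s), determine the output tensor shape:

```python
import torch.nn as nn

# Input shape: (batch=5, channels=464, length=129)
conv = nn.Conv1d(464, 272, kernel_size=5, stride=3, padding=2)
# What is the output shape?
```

Input: (5, 464, 129) -> Output: (5, 272, 43)

Answer: (5, 272, 43)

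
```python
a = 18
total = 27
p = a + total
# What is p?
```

Trace:
`a = 18` → a = 18
`total = 27` → total = 27
`p = a + total` → p = 45
So p = 45

Answer: 45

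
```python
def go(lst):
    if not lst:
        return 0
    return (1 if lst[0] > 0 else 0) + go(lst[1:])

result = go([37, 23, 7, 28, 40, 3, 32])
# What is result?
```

Count of positive elements in [37, 23, 7, 28, 40, 3, 32] = 7

Answer: 7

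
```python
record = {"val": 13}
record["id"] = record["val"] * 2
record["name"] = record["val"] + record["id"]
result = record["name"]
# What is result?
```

Trace:
`record = {"val": 13}` → record = {'val': 13}
`record["id"] = record["val"] * 2` → record = {'val': 13, 'id': 26}
`record["name"] = record["val"] + record["id"]` → record = {'val': 13, 'id': 26, 'name': 39}
`result = record["name"]` → result = 39
So result = 39

Answer: 39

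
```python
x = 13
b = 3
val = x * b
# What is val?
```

Trace:
`x = 13` → x = 13
`b = 3` → b = 3
`val = x * b` → val = 39
So val = 39

Answer: 39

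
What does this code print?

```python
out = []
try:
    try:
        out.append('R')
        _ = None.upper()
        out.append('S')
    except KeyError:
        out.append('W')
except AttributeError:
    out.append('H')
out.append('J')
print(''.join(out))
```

Execution trace: 'R' (try body) → 'H' (outer except AttributeError) → 'J' (after the try/except). Output: RHJ

Answer: RHJ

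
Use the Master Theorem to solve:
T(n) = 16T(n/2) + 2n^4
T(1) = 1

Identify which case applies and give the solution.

a=16, b=2, f(n)=2n^4. log_2(16) = 4. Since c=4 = 4, Case 2 applies: T(n) = Θ(n^log_b(a) · log n) = O(n^4 log n).

Answer: O(n^4 log n) - Case 2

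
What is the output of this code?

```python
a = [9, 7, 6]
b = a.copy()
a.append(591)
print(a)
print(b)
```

Key concept: list.copy() creates independent copy.
Step by step:
`a = [9, 7, 6]` → a = [9, 7, 6]
`b = a.copy()` → b = [9, 7, 6]
`a.append(591)` → a = [9, 7, 6, 591]
`print(a)` → prints [9, 7, 6, 591]
`print(b)` → prints [9, 7, 6]

Answer:
[9, 7, 6, 591]
[9, 7, 6]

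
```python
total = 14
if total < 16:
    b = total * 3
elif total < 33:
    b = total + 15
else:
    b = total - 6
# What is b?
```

Trace:
`total = 14` → total = 14
`if total < 16: ...` → total < 16 is True → b = 42
So b = 42

Answer: 42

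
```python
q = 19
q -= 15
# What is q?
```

Trace:
`q = 19` → q = 19
`q -= 15` → q = 4
So q = 4

Answer: 4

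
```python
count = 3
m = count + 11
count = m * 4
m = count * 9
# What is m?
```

Trace:
`count = 3` → count = 3
`m = count + 11` → m = 14
`count = m * 4` → count = 56
`m = count * 9` → m = 504
So m = 504

Answer: 504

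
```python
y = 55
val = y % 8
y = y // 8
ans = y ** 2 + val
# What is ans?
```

Trace:
`y = 55` → y = 55
`val = y % 8` → val = 7
`y = y // 8` → y = 6
`ans = y ** 2 + val` → ans = 43
So ans = 43

Answer: 43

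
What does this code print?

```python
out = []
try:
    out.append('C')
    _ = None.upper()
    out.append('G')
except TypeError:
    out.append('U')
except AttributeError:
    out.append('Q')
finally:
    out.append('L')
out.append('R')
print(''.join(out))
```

Execution trace: 'C' (try body) → 'Q' (except AttributeError) → 'L' (finally) → 'R' (after the try/except). Output: CQLR

Answer: CQLR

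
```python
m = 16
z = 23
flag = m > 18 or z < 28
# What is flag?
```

Trace:
`m = 16` → m = 16
`z = 23` → z = 23
`flag = m > 18 or z < 28` → flag = True
So flag = True

Answer: True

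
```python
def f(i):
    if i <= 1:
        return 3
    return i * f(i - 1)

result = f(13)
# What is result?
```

f(13) = 13 * 12 * 11 * 10 * 9 * 8 * 7 * 6 * 5 * 4 * 3 * 2 * 3 = 18681062400

Answer: 18681062400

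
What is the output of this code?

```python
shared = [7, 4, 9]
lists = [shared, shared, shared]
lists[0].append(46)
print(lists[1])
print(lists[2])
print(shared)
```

Key concept: list of same reference.
Step by step:
`shared = [7, 4, 9]` → shared = [7, 4, 9]
`lists = [shared, shared, shared]` → lists = [[7, 4, 9], [7, 4, 9], [7, 4, 9]]
`lists[0].append(46)` → shared = [7, 4, 9, 46]; lists = [[7, 4, 9, 46], [7, 4, 9, 46], [7, 4, 9, 46]]
`print(lists[1])` → prints [7, 4, 9, 46]
`print(lists[2])` → prints [7, 4, 9, 46]
`print(shared)` → prints [7, 4, 9, 46]

Answer:
[7, 4, 9, 46]
[7, 4, 9, 46]
[7, 4, 9, 46]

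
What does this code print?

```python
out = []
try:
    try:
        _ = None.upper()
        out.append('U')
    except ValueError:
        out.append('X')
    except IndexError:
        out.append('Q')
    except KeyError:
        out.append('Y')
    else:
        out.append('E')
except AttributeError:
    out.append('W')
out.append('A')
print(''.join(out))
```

Execution trace: 'W' (outer except AttributeError) → 'A' (after the try/except). Output: WA

Answer: WA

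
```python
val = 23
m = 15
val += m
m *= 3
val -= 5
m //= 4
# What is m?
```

Trace:
`val = 23` → val = 23
`m = 15` → m = 15
`val += m` → val = 38
`m *= 3` → m = 45
`val -= 5` → val = 33
`m //= 4` → m = 11
So m = 11

Answer: 11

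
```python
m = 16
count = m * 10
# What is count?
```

Trace:
`m = 16` → m = 16
`count = m * 10` → count = 160
So count = 160

Answer: 160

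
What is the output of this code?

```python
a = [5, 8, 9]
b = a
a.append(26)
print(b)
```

Key concept: basic list aliasing.
Step by step:
`a = [5, 8, 9]` → a = [5, 8, 9]
`b = a` → b = [5, 8, 9] (same object as a)
`a.append(26)` → a = [5, 8, 9, 26] (same object as b); b = [5, 8, 9, 26] (same object as a)
`print(b)` → prints [5, 8, 9, 26]

Answer: [5, 8, 9, 26]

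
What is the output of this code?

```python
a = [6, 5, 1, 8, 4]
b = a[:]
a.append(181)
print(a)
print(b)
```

Key concept: slice [:] creates copy.
Step by step:
`a = [6, 5, 1, 8, 4]` → a = [6, 5, 1, 8, 4]
`b = a[:]` → b = [6, 5, 1, 8, 4]
`a.append(181)` → a = [6, 5, 1, 8, 4, 181]
`print(a)` → prints [6, 5, 1, 8, 4, 181]
`print(b)` → prints [6, 5, 1, 8, 4]

Answer:
[6, 5, 1, 8, 4, 181]
[6, 5, 1, 8, 4]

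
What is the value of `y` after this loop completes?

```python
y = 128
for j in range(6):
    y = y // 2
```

Halve 6 times: 128 // 2^6 = 2
`y` takes the values: 128 → 64 → 32 → 16 → 8 → 4 → 2

Answer: 2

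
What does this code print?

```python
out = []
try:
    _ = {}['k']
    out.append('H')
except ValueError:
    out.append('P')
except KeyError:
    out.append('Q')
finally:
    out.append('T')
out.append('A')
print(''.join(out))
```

Execution trace: 'Q' (except KeyError) → 'T' (finally) → 'A' (after the try/except). Output: QTA

Answer: QTA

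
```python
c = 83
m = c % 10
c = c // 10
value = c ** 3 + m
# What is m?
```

Trace:
`c = 83` → c = 83
`m = c % 10` → m = 3
`c = c // 10` → c = 8
`value = c ** 3 + m` → value = 515
So m = 3

Answer: 3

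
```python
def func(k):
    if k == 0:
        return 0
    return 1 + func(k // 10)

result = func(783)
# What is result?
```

Count of digits of 783: 3

Answer: 3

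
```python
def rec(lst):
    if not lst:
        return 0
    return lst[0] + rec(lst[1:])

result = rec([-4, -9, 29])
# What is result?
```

(-4) + (-9) + 29 + 0 = 16

Answer: 16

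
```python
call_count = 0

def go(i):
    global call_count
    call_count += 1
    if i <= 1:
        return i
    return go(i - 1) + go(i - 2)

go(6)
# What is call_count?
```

Calls(i) = 1 + Calls(i-1) + Calls(i-2); Calls(0)=Calls(1)=1. For i=6 this gives 25.

Answer: 25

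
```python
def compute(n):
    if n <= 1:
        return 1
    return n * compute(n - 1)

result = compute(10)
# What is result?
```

compute(10) = 10 * 9 * 8 * 7 * 6 * 5 * 4 * 3 * 2 * 1 = 3628800

Answer: 3628800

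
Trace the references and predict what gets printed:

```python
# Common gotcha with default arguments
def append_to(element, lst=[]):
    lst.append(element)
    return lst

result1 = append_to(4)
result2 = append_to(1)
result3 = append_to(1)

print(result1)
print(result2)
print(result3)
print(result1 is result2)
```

Key concept: mutable default argument gotcha.
Step by step:
`result1 = append_to(4)` → result1 = [4]
`result2 = append_to(1)` → result1 = [4, 1] (same object as result2); result2 = [4, 1] (same object as result1)
`result3 = append_to(1)` → result1 = [4, 1, 1] (same object as result2, result3); result2 = [4, 1, 1] (same object as result1, result3); result3 = [4, 1, 1] (same object as result1, result2)
`print(result1)` → prints [4, 1, 1]
`print(result2)` → prints [4, 1, 1]
`print(result3)` → prints [4, 1, 1]
`print(result1 is result2)` → prints True

Answer:
[4, 1, 1]
[4, 1, 1]
[4, 1, 1]
True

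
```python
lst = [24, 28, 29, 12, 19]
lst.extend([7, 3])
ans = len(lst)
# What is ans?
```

Trace:
`lst = [24, 28, 29, 12, 19]` → lst = [24, 28, 29, 12, 19]
`lst.extend([7, 3])` → lst = [24, 28, 29, 12, 19, 7, 3]
`ans = len(lst)` → ans = 7
So ans = 7

Answer: 7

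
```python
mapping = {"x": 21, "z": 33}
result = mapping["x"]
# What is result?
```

Trace:
`mapping = {"x": 21, "z": 33}` → mapping = {'x': 21, 'z': 33}
`result = mapping["x"]` → result = 21
So result = 21

Answer: 21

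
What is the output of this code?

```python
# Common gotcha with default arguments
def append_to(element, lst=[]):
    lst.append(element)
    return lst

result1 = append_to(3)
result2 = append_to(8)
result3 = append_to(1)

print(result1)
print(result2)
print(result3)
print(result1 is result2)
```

Key concept: mutable default argument gotcha.
Step by step:
`result1 = append_to(3)` → result1 = [3]
`result2 = append_to(8)` → result1 = [3, 8] (same object as result2); result2 = [3, 8] (same object as result1)
`result3 = append_to(1)` → result1 = [3, 8, 1] (same object as result2, result3); result2 = [3, 8, 1] (same object as result1, result3); result3 = [3, 8, 1] (same object as result1, result2)
`print(result1)` → prints [3, 8, 1]
`print(result2)` → prints [3, 8, 1]
`print(result3)` → prints [3, 8, 1]
`print(result1 is result2)` → prints True

Answer:
[3, 8, 1]
[3, 8, 1]
[3, 8, 1]
True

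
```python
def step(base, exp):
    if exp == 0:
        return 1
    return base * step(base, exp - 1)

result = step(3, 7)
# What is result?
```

step(3, 7) = 3 * 3 * 3 * 3 * 3 * 3 * 3 = 2187

Answer: 2187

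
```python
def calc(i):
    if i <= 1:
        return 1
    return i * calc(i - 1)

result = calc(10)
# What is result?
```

calc(10) = 10 * 9 * 8 * 7 * 6 * 5 * 4 * 3 * 2 * 1 = 3628800

Answer: 3628800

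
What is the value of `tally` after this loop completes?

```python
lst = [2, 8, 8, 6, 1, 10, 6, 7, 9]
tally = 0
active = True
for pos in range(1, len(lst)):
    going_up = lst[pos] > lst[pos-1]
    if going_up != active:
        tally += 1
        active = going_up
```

Count direction changes in [2, 8, 8, 6, 1, 10, 6, 7, 9]
`tally` takes the values: 0 → 1 → 2 → 3 → 4

Answer: 4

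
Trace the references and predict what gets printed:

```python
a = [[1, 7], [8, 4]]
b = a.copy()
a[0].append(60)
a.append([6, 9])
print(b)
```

Key concept: shallow copy with nested lists.
Step by step:
`a = [[1, 7], [8, 4]]` → a = [[1, 7], [8, 4]]
`b = a.copy()` → b = [[1, 7], [8, 4]]
`a[0].append(60)` → a = [[1, 7, 60], [8, 4]]; b = [[1, 7, 60], [8, 4]]
`a.append([6, 9])` → a = [[1, 7, 60], [8, 4], [6, 9]]
`print(b)` → prints [[1, 7, 60], [8, 4]]

Answer: [[1, 7, 60], [8, 4]]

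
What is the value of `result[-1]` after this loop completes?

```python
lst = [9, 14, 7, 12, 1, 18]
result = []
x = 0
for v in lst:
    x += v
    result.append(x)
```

Cumulative sum ends at 61
`result` takes the values: [] → [9] → [9, 23] → [9, 23, 30] → [9, 23, 30, 42] → [9, 23, 30, 42, 43] → [9, 23, 30, 42, 43, 61]
So `result[-1]` = 61

Answer: 61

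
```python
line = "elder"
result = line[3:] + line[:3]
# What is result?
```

Trace:
`line = "elder"` → line = 'elder'
`result = line[3:] + line[:3]` → result = 'ereld'
So result = 'ereld'

Answer: 'ereld'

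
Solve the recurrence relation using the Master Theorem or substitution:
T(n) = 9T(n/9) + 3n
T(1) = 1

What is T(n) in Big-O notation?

By Master Theorem: a=9, b=9, f(n)=3n. Since log_9(9) = 1 and f(n) = Θ(n^1), Case 2 applies. T(n) = O(n log n).

Answer: O(n log n)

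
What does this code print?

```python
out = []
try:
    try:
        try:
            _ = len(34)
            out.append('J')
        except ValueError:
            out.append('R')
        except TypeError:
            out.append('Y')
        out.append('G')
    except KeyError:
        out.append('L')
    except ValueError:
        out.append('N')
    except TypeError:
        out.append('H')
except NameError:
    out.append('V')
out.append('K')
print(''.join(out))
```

Execution trace: 'Y' (inner except TypeError) → 'G' (try body, no exception) → 'K' (after the try/except). Output: YGK

Answer: YGK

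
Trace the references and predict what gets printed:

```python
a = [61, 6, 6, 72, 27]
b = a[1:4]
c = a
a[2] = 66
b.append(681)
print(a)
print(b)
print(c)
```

Key concept: slice vs alias.
Step by step:
`a = [61, 6, 6, 72, 27]` → a = [61, 6, 6, 72, 27]
`b = a[1:4]` → b = [6, 6, 72]
`c = a` → c = [61, 6, 6, 72, 27] (same object as a)
`a[2] = 66` → a = [61, 6, 66, 72, 27] (same object as c); c = [61, 6, 66, 72, 27] (same object as a)
`b.append(681)` → b = [6, 6, 72, 681]
`print(a)` → prints [61, 6, 66, 72, 27]
`print(b)` → prints [6, 6, 72, 681]
`print(c)` → prints [61, 6, 66, 72, 27]

Answer:
[61, 6, 66, 72, 27]
[6, 6, 72, 681]
[61, 6, 66, 72, 27]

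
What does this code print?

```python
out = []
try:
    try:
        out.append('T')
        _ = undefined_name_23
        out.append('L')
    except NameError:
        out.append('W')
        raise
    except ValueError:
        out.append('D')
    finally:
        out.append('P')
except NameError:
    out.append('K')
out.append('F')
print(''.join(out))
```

Execution trace: 'T' (inner try body) → 'W' (inner except NameError) → 'P' (inner finally) → 'K' (outer except NameError) → 'F' (after the try/except). Output: TWPKF

Answer: TWPKF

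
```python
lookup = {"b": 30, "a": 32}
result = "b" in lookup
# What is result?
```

Trace:
`lookup = {"b": 30, "a": 32}` → lookup = {'b': 30, 'a': 32}
`result = "b" in lookup` → result = True
So result = True

Answer: True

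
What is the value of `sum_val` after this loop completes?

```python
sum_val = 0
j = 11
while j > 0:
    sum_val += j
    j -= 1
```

Sum 11 down to 1
`sum_val` takes the values: 0 → 11 → 21 → 30 → 38 → 45 → 51 → 56 → 60 → 63 → 65 → 66

Answer: 66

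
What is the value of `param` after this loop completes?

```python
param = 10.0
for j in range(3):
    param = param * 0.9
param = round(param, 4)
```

Exponential decay: 10.0 * 0.9^3
`param` takes the values: 10.0 → 9.0 → 8.1 → 7.29

Answer: 7.29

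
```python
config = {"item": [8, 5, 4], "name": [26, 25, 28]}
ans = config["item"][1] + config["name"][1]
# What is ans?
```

Trace:
`config = {"item": [8, 5, 4], "name": [26, 25, 28]}` → config = {'item': [8, 5, 4], 'name': [26, 25, 28]}
`ans = config["item"][1] + config["name"][1]` → ans = 30
So ans = 30

Answer: 30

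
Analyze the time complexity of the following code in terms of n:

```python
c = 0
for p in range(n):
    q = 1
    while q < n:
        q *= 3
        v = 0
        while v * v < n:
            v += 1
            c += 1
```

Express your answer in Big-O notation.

Each loop level contributes: n × log n × √n. Multiplying the contributions gives O(n√n log n).

Answer: O(n√n log n)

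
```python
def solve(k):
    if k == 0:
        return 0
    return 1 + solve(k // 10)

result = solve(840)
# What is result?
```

Count of digits of 840: 3

Answer: 3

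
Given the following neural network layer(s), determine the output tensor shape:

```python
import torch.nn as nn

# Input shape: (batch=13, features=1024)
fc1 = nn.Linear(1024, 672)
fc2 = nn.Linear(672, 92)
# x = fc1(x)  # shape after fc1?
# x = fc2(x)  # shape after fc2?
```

Input: (13, 1024) -> after fc1: (13, 672) -> Output: (13, 92)

Answer: (13, 92)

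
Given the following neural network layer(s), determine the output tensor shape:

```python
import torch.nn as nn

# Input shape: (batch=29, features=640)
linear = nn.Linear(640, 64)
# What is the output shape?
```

Input: (29, 640) -> Output: (29, 64)

Answer: (29, 64)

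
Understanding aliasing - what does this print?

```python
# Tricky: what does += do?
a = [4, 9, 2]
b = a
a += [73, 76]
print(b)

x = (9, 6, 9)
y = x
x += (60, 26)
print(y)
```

Key concept: += behavior differs for mutable vs immutable.
Step by step:
`a = [4, 9, 2]` → a = [4, 9, 2]
`b = a` → b = [4, 9, 2] (same object as a)
`a += [73, 76]` → a = [4, 9, 2, 73, 76] (same object as b); b = [4, 9, 2, 73, 76] (same object as a)
`print(b)` → prints [4, 9, 2, 73, 76]
`x = (9, 6, 9)` → x = (9, 6, 9)
`y = x` → y = (9, 6, 9)
`x += (60, 26)` → x = (9, 6, 9, 60, 26)
`print(y)` → prints (9, 6, 9)

Answer:
[4, 9, 2, 73, 76]
(9, 6, 9)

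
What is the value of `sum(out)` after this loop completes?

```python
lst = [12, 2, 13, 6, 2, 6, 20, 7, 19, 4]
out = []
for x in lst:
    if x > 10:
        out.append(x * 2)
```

Sum of doubled values > 10
`out` takes the values: [] → [24] → [24, 26] → [24, 26, 40] → [24, 26, 40, 38]
So `sum(out)` = 128

Answer: 128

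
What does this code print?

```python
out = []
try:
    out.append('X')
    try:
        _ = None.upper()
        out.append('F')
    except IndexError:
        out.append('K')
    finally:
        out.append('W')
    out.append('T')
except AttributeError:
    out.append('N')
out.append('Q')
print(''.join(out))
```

Execution trace: 'X' (try body) → 'W' (inner finally) → 'N' (except AttributeError) → 'Q' (after the try/except). Output: XWNQ

Answer: XWNQ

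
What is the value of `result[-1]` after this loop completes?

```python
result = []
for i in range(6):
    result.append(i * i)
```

Last element of squares 0 to 5
`result` takes the values: [] → [0] → [0, 1] → [0, 1, 4] → [0, 1, 4, 9] → [0, 1, 4, 9, 16] → [0, 1, 4, 9, 16, 25]
So `result[-1]` = 25

Answer: 25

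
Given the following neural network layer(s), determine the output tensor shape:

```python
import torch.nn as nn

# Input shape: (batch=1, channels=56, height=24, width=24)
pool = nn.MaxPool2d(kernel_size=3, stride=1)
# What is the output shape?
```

Input: (1, 56, 24, 24) -> Output: (1, 56, 22, 22)

Answer: (1, 56, 22, 22)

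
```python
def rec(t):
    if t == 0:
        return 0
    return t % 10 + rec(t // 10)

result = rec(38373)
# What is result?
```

Sum of digits of 38373: 3 + 7 + 3 + 8 + 3 = 24

Answer: 24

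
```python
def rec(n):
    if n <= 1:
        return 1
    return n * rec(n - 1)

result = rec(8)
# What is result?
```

rec(8) = 8 * 7 * 6 * 5 * 4 * 3 * 2 * 1 = 40320

Answer: 40320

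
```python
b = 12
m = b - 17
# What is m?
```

Trace:
`b = 12` → b = 12
`m = b - 17` → m = -5
So m = -5

Answer: -5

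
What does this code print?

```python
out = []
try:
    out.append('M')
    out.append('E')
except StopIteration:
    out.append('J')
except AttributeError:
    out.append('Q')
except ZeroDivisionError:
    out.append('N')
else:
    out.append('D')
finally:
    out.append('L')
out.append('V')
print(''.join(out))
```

Execution trace: 'M' (try body) → 'E' (try body, no exception) → 'D' (else) → 'L' (finally) → 'V' (after the try/except). Output: MEDLV

Answer: MEDLV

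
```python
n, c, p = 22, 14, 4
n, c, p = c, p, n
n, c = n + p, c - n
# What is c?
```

Trace:
`n, c, p = 22, 14, 4` → n = 22; c = 14; p = 4
`n, c, p = c, p, n` → n = 14; c = 4; p = 22
`n, c = n + p, c - n` → n = 36; c = -10
So c = -10

Answer: -10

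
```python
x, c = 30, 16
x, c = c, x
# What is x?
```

Trace:
`x, c = 30, 16` → x = 30; c = 16
`x, c = c, x` → x = 16; c = 30
So x = 16

Answer: 16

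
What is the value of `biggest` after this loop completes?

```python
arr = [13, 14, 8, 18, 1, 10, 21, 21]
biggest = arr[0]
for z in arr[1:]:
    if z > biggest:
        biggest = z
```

Maximum of [13, 14, 8, 18, 1, 10, 21, 21]
`biggest` takes the values: 13 → 14 → 18 → 21

Answer: 21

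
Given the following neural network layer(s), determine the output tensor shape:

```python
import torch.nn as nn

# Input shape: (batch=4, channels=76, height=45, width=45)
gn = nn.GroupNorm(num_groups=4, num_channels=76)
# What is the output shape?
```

Input: (4, 76, 45, 45) -> Output: (4, 76, 45, 45)

Answer: (4, 76, 45, 45)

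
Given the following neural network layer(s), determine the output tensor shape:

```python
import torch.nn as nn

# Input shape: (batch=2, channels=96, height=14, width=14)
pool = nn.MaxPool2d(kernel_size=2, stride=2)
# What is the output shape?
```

Input: (2, 96, 14, 14) -> Output: (2, 96, 7, 7)

Answer: (2, 96, 7, 7)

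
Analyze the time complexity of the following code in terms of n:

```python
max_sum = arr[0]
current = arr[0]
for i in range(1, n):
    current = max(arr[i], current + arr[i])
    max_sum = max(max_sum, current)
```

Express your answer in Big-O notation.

This is Kadane's algorithm for maximum subarray. Time complexity: O(n).

Answer: O(n)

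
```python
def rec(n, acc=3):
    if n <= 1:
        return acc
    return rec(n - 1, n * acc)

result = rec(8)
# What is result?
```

Accumulator trace (n, acc): (8, 3) -> (7, 24) -> (6, 168) -> (5, 1008) -> (4, 5040) -> (3, 20160) -> (2, 60480) -> (1, 120960) -> return 120960

Answer: 120960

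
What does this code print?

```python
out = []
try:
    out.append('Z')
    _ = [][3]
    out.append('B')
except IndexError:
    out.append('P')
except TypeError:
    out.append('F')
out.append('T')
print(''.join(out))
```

Execution trace: 'Z' (try body) → 'P' (except IndexError) → 'T' (after the try/except). Output: ZPT

Answer: ZPT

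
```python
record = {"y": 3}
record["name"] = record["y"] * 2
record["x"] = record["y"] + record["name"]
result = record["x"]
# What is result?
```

Trace:
`record = {"y": 3}` → record = {'y': 3}
`record["name"] = record["y"] * 2` → record = {'y': 3, 'name': 6}
`record["x"] = record["y"] + record["name"]` → record = {'y': 3, 'name': 6, 'x': 9}
`result = record["x"]` → result = 9
So result = 9

Answer: 9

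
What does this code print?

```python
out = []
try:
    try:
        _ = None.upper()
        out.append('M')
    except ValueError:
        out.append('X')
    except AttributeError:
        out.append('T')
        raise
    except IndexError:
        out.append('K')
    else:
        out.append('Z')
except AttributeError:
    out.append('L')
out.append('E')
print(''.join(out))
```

Execution trace: 'T' (inner except AttributeError) → 'L' (outer except AttributeError) → 'E' (after the try/except). Output: TLE

Answer: TLE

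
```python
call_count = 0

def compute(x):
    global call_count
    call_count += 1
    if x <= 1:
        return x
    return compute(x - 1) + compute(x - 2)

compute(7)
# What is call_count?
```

Calls(x) = 1 + Calls(x-1) + Calls(x-2); Calls(0)=Calls(1)=1. For x=7 this gives 41.

Answer: 41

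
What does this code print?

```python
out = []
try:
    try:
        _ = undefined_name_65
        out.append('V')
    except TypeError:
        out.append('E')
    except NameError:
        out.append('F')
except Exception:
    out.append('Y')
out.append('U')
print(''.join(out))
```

Execution trace: 'F' (inner except NameError) → 'U' (after the try/except). Output: FU

Answer: FU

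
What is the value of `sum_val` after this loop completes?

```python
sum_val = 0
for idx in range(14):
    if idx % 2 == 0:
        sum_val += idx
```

Sum of even numbers 0 to 13
`sum_val` takes the values: 0 → 2 → 6 → 12 → 20 → 30 → 42

Answer: 42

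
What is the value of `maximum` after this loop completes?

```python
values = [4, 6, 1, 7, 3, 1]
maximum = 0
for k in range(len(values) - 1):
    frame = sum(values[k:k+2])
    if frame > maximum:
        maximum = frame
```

Max sum of 2-element window in [4, 6, 1, 7, 3, 1]
`maximum` takes the values: 0 → 10

Answer: 10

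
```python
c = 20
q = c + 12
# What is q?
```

Trace:
`c = 20` → c = 20
`q = c + 12` → q = 32
So q = 32

Answer: 32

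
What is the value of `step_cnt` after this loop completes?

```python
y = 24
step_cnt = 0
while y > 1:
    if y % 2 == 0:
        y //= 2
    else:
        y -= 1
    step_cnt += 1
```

Steps to reduce 24 to 1
`step_cnt` takes the values: 0 → 1 → 2 → 3 → 4 → 5

Answer: 5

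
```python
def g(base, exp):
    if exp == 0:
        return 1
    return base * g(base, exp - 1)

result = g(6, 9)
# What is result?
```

g(6, 9) = 6 * 6 * 6 * 6 * 6 * 6 * 6 * 6 * 6 = 10077696

Answer: 10077696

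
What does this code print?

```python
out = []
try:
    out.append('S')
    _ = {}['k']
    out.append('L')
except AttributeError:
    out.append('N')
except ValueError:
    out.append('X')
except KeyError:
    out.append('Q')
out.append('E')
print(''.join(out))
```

Execution trace: 'S' (try body) → 'Q' (except KeyError) → 'E' (after the try/except). Output: SQE

Answer: SQE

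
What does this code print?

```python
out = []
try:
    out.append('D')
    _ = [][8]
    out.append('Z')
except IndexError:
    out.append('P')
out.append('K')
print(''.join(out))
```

Execution trace: 'D' (try body) → 'P' (except IndexError) → 'K' (after the try/except). Output: DPK

Answer: DPK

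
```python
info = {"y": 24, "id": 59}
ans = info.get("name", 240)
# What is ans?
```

Trace:
`info = {"y": 24, "id": 59}` → info = {'y': 24, 'id': 59}
`ans = info.get("name", 240)` → ans = 240
So ans = 240

Answer: 240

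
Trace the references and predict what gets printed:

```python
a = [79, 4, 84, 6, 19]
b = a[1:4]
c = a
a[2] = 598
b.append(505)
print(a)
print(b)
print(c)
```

Key concept: slice vs alias.
Step by step:
`a = [79, 4, 84, 6, 19]` → a = [79, 4, 84, 6, 19]
`b = a[1:4]` → b = [4, 84, 6]
`c = a` → c = [79, 4, 84, 6, 19] (same object as a)
`a[2] = 598` → a = [79, 4, 598, 6, 19] (same object as c); c = [79, 4, 598, 6, 19] (same object as a)
`b.append(505)` → b = [4, 84, 6, 505]
`print(a)` → prints [79, 4, 598, 6, 19]
`print(b)` → prints [4, 84, 6, 505]
`print(c)` → prints [79, 4, 598, 6, 19]

Answer:
[79, 4, 598, 6, 19]
[4, 84, 6, 505]
[79, 4, 598, 6, 19]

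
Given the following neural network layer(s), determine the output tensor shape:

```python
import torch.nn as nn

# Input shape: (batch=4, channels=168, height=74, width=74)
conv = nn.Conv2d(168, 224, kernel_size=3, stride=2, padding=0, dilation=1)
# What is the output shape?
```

Input: (4, 168, 74, 74) -> Output: (4, 224, 36, 36)

Answer: (4, 224, 36, 36)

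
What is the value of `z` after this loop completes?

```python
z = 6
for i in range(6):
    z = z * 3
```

Multiply by 3, 6 times: 6 * 3^6 = 4374
`z` takes the values: 6 → 18 → 54 → 162 → 486 → 1458 → 4374

Answer: 4374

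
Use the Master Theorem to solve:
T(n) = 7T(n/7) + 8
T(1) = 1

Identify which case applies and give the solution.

a=7, b=7, f(n)=8. log_7(7) = 1. Since c=0 < 1, Case 1 applies: T(n) = Θ(n^log_b(a)) = O(n).

Answer: O(n) - Case 1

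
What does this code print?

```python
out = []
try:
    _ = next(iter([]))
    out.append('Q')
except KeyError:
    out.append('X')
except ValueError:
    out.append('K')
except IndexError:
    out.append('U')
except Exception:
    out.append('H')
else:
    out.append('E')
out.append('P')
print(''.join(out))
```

Execution trace: 'H' (except Exception) → 'P' (after the try/except). Output: HP

Answer: HP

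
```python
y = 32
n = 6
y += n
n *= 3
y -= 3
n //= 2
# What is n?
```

Trace:
`y = 32` → y = 32
`n = 6` → n = 6
`y += n` → y = 38
`n *= 3` → n = 18
`y -= 3` → y = 35
`n //= 2` → n = 9
So n = 9

Answer: 9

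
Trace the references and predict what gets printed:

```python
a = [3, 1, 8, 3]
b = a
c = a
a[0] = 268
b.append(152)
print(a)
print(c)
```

Key concept: multiple aliases.
Step by step:
`a = [3, 1, 8, 3]` → a = [3, 1, 8, 3]
`b = a` → b = [3, 1, 8, 3] (same object as a)
`c = a` → c = [3, 1, 8, 3] (same object as a, b)
`a[0] = 268` → a = [268, 1, 8, 3] (same object as b, c); b = [268, 1, 8, 3] (same object as a, c); c = [268, 1, 8, 3] (same object as a, b)
`b.append(152)` → a = [268, 1, 8, 3, 152] (same object as b, c); b = [268, 1, 8, 3, 152] (same object as a, c); c = [268, 1, 8, 3, 152] (same object as a, b)
`print(a)` → prints [268, 1, 8, 3, 152]
`print(c)` → prints [268, 1, 8, 3, 152]

Answer:
[268, 1, 8, 3, 152]
[268, 1, 8, 3, 152]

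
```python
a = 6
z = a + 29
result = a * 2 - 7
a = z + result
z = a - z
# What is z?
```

Trace:
`a = 6` → a = 6
`z = a + 29` → z = 35
`result = a * 2 - 7` → result = 5
`a = z + result` → a = 40
`z = a - z` → z = 5
So z = 5

Answer: 5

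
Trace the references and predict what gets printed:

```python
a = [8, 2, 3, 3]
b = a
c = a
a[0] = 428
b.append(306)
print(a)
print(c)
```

Key concept: multiple aliases.
Step by step:
`a = [8, 2, 3, 3]` → a = [8, 2, 3, 3]
`b = a` → b = [8, 2, 3, 3] (same object as a)
`c = a` → c = [8, 2, 3, 3] (same object as a, b)
`a[0] = 428` → a = [428, 2, 3, 3] (same object as b, c); b = [428, 2, 3, 3] (same object as a, c); c = [428, 2, 3, 3] (same object as a, b)
`b.append(306)` → a = [428, 2, 3, 3, 306] (same object as b, c); b = [428, 2, 3, 3, 306] (same object as a, c); c = [428, 2, 3, 3, 306] (same object as a, b)
`print(a)` → prints [428, 2, 3, 3, 306]
`print(c)` → prints [428, 2, 3, 3, 306]

Answer:
[428, 2, 3, 3, 306]
[428, 2, 3, 3, 306]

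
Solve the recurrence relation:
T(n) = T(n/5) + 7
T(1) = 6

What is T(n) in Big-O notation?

Each step divides n by 5 and adds 7. After log_5(n) steps we reach T(1)=6. So T(n) = 7·log_5(n) + 6 = O(log n).

Answer: O(log n)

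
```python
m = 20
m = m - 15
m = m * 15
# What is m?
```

Trace:
`m = 20` → m = 20
`m = m - 15` → m = 5
`m = m * 15` → m = 75
So m = 75

Answer: 75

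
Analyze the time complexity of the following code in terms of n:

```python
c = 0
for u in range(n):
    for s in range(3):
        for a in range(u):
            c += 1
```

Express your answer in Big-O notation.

Each loop level contributes: n × 1 × n. Multiplying the contributions gives O(n^2).

Answer: O(n^2)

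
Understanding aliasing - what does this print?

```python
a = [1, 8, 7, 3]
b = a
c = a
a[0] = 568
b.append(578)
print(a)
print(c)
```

Key concept: multiple aliases.
Step by step:
`a = [1, 8, 7, 3]` → a = [1, 8, 7, 3]
`b = a` → b = [1, 8, 7, 3] (same object as a)
`c = a` → c = [1, 8, 7, 3] (same object as a, b)
`a[0] = 568` → a = [568, 8, 7, 3] (same object as b, c); b = [568, 8, 7, 3] (same object as a, c); c = [568, 8, 7, 3] (same object as a, b)
`b.append(578)` → a = [568, 8, 7, 3, 578] (same object as b, c); b = [568, 8, 7, 3, 578] (same object as a, c); c = [568, 8, 7, 3, 578] (same object as a, b)
`print(a)` → prints [568, 8, 7, 3, 578]
`print(c)` → prints [568, 8, 7, 3, 578]

Answer:
[568, 8, 7, 3, 578]
[568, 8, 7, 3, 578]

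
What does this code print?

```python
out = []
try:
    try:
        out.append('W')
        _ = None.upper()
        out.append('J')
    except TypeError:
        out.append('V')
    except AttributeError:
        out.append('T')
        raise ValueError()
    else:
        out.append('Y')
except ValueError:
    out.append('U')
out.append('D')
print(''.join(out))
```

Execution trace: 'W' (inner try body) → 'T' (inner except AttributeError) → 'U' (outer except ValueError) → 'D' (after the try/except). Output: WTUD

Answer: WTUD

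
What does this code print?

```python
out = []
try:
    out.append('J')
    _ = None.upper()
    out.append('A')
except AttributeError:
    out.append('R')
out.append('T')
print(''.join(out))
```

Execution trace: 'J' (try body) → 'R' (except AttributeError) → 'T' (after the try/except). Output: JRT

Answer: JRT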